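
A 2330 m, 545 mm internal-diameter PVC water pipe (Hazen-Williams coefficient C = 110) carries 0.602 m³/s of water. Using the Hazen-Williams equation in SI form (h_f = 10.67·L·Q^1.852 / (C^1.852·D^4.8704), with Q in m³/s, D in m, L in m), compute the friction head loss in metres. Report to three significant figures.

h_f ≈ 30.9 m

h_f = 10.67·2330·0.602^1.852 / (110^1.852·0.545^4.8704) = 30.94 m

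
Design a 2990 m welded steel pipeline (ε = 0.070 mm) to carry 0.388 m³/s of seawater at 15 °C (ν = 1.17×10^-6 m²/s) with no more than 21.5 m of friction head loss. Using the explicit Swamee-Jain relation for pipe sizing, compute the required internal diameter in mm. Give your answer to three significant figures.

Swamee-Jain (Type III): D = 0.66·[ε^1.25·(LQ²/(gh_f))^4.75 + ν·Q^9.4·(L/(gh_f))^5.2]^0.04
LQ²/(gh_f) = 2.134; L/(gh_f) = 14.18
Term 1 = ε^1.25·(…)^4.75 = 2.35×10^-4; Term 2 = ν·Q^9.4·(…)^5.2 = 1.55×10^-4
D = 0.66·(2.35×10^-4 + 1.55×10^-4)^0.04 = 0.4821 m = 482 mm
Check: V = 2.13 m/s, Re = 8.76×10^5, f = 0.01426, h_f = 20.4 m ≈ 21.5 m ✓

D ≈ 482 mm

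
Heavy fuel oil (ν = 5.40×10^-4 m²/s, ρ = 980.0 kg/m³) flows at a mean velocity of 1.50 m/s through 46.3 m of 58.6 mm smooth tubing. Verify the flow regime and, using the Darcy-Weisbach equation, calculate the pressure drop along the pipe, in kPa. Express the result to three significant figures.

Δp ≈ 342 kPa

Re = VD/ν = 1.50·0.05860/5.40×10^-4 = 163 → laminar (Re < 2300)
f = 64/Re = 0.3932
h_f = f(L/D)V²/(2g) = 0.3932·(46.3/0.05860)·1.50²/(2·9.81) = 35.62 m
Δp = ρg·h_f = 980.0·9.81·35.62 = 342.5 kPa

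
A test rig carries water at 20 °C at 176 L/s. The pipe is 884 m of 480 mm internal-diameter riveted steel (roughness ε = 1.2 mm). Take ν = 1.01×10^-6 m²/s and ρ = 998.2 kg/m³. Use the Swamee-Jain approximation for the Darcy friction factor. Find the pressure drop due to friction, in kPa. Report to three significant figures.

V = 4Q/(πD²) = 4·0.176/(π·0.480²) = 0.9726 m/s
Re = VD/ν = 0.9726·0.480/1.01×10^-6 = 4.62×10^5 → turbulent
ε/D = 1.2/480 = 0.00250
Swamee-Jain: f = 0.02533
h_f = f(L/D)V²/(2g) = 0.02533·(884/0.480)·0.9726²/(2·9.81) = 2.249 m
Δp = ρg·h_f = 998.2·9.81·2.249 = 22.02 kPa

Δp ≈ 22.0 kPa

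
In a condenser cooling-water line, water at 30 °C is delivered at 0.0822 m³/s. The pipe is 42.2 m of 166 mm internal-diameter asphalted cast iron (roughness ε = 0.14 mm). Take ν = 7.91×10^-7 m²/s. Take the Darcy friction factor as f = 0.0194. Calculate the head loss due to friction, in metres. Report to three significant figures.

h_f ≈ 3.63 m

V = 4Q/(πD²) = 4·0.0822/(π·0.166²) = 3.798 m/s
h_f = f(L/D)V²/(2g) = 0.01940·(42.2/0.166)·3.798²/(2·9.81) = 3.626 m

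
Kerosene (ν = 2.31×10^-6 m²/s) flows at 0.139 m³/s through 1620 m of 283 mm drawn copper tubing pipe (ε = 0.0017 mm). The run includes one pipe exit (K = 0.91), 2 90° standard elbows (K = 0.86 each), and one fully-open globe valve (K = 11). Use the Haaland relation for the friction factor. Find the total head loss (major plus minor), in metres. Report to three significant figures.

V = 4Q/(πD²) = 2.210 m/s; V²/2g = 0.2489 m
Re = 2.71×10^5, ε/D = 6.01×10^-6 → f = 0.01467 (Haaland)
Major: h_f = f(L/D)·V²/2g = 0.01467·5724·0.2489 = 20.90 m
Minor: ΣK = 13.6; h_m = ΣK·V²/2g = 3.392 m
Total H_L = 20.90 + 3.392 = 24.29 m

H_L ≈ 24.3 m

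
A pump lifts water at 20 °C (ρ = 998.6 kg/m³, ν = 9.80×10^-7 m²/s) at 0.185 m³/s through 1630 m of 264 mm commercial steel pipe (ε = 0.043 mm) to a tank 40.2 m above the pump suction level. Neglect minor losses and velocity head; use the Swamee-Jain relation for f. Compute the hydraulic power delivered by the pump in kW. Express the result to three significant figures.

P_hyd ≈ 167 kW

V = 4Q/(πD²) = 3.380 m/s; Re = 9.10×10^5; ε/D = 1.63×10^-4; f = 0.01443
h_f = f(L/D)V²/2g = 51.88 m
Total head H = z + h_f = 40.2 + 51.88 = 92.08 m
P_hyd = ρgQH = 998.6·9.81·0.185·92.08 = 166.9 kW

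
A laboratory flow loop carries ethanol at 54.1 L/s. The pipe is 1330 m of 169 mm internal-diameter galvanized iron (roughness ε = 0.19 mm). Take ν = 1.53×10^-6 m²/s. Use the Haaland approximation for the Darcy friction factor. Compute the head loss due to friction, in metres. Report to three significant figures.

h_f ≈ 49.3 m

V = 4Q/(πD²) = 4·0.0541/(π·0.169²) = 2.412 m/s
Re = VD/ν = 2.412·0.169/1.53×10^-6 = 2.66×10^5 → turbulent
ε/D = 0.19/169 = 0.00112
Haaland: f = 0.02113
h_f = f(L/D)V²/(2g) = 0.02113·(1330/0.169)·2.412²/(2·9.81) = 49.29 m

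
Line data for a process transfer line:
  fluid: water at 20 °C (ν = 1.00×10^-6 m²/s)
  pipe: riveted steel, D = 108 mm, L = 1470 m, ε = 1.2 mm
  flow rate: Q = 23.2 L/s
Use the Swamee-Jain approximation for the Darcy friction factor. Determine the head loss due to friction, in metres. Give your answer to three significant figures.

V = 4Q/(πD²) = 4·0.0232/(π·0.108²) = 2.533 m/s
Re = VD/ν = 2.533·0.108/1.00×10^-6 = 2.74×10^5 → turbulent
ε/D = 1.2/108 = 0.0111
Swamee-Jain: f = 0.03962
h_f = f(L/D)V²/(2g) = 0.03962·(1470/0.108)·2.533²/(2·9.81) = 176.3 m

h_f ≈ 176 m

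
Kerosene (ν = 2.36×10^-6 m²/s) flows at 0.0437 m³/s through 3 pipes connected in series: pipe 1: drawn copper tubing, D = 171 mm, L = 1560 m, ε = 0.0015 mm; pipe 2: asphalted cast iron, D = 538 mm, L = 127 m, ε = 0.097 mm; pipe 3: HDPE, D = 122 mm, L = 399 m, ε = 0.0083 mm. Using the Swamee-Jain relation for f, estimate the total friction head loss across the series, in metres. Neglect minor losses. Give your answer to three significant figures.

H ≈ 66.1 m

Pipe 1: V = 1.903 m/s, Re = 1.38×10^5, ε/D = 8.77×10^-6, f = 0.01679, h_1 = f(L/D)V²/2g = 28.26 m
Pipe 2: V = 0.1922 m/s, Re = 4.38×10^4, ε/D = 1.80×10^-4, f = 0.02206, h_2 = f(L/D)V²/2g = 0.009808 m
Pipe 3: V = 3.738 m/s, Re = 1.93×10^5, ε/D = 6.80×10^-5, f = 0.01622, h_3 = f(L/D)V²/2g = 37.79 m
Series → Q common, losses add: H = Σh = 66.06 m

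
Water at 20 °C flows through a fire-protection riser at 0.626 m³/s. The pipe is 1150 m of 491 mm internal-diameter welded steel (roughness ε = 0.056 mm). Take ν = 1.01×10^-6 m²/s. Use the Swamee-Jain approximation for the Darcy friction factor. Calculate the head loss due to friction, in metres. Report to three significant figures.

h_f ≈ 17.3 m

V = 4Q/(πD²) = 4·0.626/(π·0.491²) = 3.306 m/s
Re = VD/ν = 3.306·0.491/1.01×10^-6 = 1.61×10^6 → turbulent
ε/D = 0.056/491 = 1.14×10^-4
Swamee-Jain: f = 0.01327
h_f = f(L/D)V²/(2g) = 0.01327·(1150/0.491)·3.306²/(2·9.81) = 17.32 m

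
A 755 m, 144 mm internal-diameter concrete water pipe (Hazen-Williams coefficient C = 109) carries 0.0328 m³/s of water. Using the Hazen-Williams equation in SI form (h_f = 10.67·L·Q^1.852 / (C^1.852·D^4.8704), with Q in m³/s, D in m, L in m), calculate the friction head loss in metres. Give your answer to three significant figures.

h_f ≈ 30.4 m

h_f = 10.67·755·0.0328^1.852 / (109^1.852·0.144^4.8704) = 30.43 m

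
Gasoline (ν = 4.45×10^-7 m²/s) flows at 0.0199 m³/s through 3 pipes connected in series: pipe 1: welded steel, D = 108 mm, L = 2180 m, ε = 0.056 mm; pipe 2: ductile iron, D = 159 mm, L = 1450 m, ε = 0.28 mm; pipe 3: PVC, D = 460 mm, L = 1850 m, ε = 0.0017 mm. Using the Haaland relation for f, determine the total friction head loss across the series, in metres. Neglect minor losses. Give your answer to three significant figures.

Pipe 1: V = 2.172 m/s, Re = 5.27×10^5, ε/D = 5.19×10^-4, f = 0.01765, h_1 = f(L/D)V²/2g = 85.71 m
Pipe 2: V = 1.002 m/s, Re = 3.58×10^5, ε/D = 0.00176, f = 0.02318, h_2 = f(L/D)V²/2g = 10.82 m
Pipe 3: V = 0.1197 m/s, Re = 1.24×10^5, ε/D = 3.70×10^-6, f = 0.01707, h_3 = f(L/D)V²/2g = 0.05017 m
Series → Q common, losses add: H = Σh = 96.58 m

H ≈ 96.6 m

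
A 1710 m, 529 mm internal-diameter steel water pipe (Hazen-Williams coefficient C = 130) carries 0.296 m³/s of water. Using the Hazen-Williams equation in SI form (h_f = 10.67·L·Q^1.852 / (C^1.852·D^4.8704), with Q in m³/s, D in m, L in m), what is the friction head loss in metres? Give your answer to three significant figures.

h_f = 10.67·1710·0.296^1.852 / (130^1.852·0.529^4.8704) = 5.174 m

h_f ≈ 5.17 m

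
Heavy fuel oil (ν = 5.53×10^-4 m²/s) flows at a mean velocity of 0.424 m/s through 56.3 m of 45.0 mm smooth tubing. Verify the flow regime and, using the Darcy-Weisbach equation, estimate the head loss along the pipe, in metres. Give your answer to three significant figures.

Re = VD/ν = 0.424·0.04500/5.53×10^-4 = 34.5 → laminar (Re < 2300)
f = 64/Re = 1.855
h_f = f(L/D)V²/(2g) = 1.855·(56.3/0.04500)·0.424²/(2·9.81) = 21.26 m

h_f ≈ 21.3 m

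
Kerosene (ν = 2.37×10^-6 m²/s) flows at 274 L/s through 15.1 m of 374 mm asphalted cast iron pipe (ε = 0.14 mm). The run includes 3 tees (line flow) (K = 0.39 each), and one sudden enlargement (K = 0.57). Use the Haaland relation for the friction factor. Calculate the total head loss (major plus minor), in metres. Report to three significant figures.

V = 4Q/(πD²) = 2.494 m/s; V²/2g = 0.3171 m
Re = 3.94×10^5, ε/D = 3.74×10^-4 → f = 0.01697 (Haaland)
Major: h_f = f(L/D)·V²/2g = 0.01697·40.37·0.3171 = 0.2172 m
Minor: ΣK = 1.74; h_m = ΣK·V²/2g = 0.5517 m
Total H_L = 0.2172 + 0.5517 = 0.7689 m

H_L ≈ 0.769 m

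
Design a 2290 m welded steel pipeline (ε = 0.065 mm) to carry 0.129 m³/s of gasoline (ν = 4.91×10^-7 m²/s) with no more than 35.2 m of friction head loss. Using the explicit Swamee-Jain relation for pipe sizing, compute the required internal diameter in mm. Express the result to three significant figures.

Swamee-Jain (Type III): D = 0.66·[ε^1.25·(LQ²/(gh_f))^4.75 + ν·Q^9.4·(L/(gh_f))^5.2]^0.04
LQ²/(gh_f) = 0.1104; L/(gh_f) = 6.632
Term 1 = ε^1.25·(…)^4.75 = 1.66×10^-10; Term 2 = ν·Q^9.4·(…)^5.2 = 4.01×10^-11
D = 0.66·(1.66×10^-10 + 4.01×10^-11)^0.04 = 0.2704 m = 270 mm
Check: V = 2.25 m/s, Re = 1.24×10^6, f = 0.01504, h_f = 32.7 m ≈ 35.2 m ✓

D ≈ 270 mm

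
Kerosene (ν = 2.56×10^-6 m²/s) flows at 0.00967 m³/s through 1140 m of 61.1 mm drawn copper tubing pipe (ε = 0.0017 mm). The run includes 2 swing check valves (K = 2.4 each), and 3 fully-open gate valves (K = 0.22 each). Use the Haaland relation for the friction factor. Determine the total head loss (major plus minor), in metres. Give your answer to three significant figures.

V = 4Q/(πD²) = 3.298 m/s; V²/2g = 0.5544 m
Re = 7.87×10^4, ε/D = 2.78×10^-5 → f = 0.01884 (Haaland)
Major: h_f = f(L/D)·V²/2g = 0.01884·18658·0.5544 = 194.9 m
Minor: ΣK = 5.46; h_m = ΣK·V²/2g = 3.027 m
Total H_L = 194.9 + 3.027 = 197.9 m

H_L ≈ 198 m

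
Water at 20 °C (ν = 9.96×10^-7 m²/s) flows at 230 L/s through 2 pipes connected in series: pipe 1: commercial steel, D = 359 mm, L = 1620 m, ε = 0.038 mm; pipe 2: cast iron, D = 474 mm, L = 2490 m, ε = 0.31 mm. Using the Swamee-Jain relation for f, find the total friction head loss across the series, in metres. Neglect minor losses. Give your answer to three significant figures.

H ≈ 24.8 m

Pipe 1: V = 2.272 m/s, Re = 8.19×10^5, ε/D = 1.06×10^-4, f = 0.01383, h_1 = f(L/D)V²/2g = 16.42 m
Pipe 2: V = 1.303 m/s, Re = 6.20×10^5, ε/D = 6.54×10^-4, f = 0.01852, h_2 = f(L/D)V²/2g = 8.425 m
Series → Q common, losses add: H = Σh = 24.84 m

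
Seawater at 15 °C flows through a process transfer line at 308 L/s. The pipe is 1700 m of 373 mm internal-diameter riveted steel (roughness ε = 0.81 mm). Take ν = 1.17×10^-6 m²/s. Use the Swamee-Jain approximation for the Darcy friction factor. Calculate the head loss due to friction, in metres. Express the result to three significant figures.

h_f ≈ 44.7 m

V = 4Q/(πD²) = 4·0.308/(π·0.373²) = 2.819 m/s
Re = VD/ν = 2.819·0.373/1.17×10^-6 = 8.99×10^5 → turbulent
ε/D = 0.81/373 = 0.00217
Swamee-Jain: f = 0.02421
h_f = f(L/D)V²/(2g) = 0.02421·(1700/0.373)·2.819²/(2·9.81) = 44.69 m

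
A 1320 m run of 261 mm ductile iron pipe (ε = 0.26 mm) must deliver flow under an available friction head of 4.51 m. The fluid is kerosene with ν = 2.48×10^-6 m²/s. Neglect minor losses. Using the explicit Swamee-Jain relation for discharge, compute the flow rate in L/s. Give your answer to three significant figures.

Q ≈ 47.4 L/s

Swamee-Jain (Type II): Q = -0.965·√(gD⁵h_f/L)·ln[ε/(3.7D) + √(3.17ν²L/(gD³h_f))]
√(gD⁵h_f/L) = √(9.81·0.261⁵·4.51/1320) = 0.006371
ε/(3.7D) = 2.69×10^-4; √(3.17ν²L/(gD³h_f)) = 1.81×10^-4
Q = -0.965·0.006371·ln(4.501×10^-4) = 0.04738 m³/s
Check: V = 0.886 m/s, Re = 9.32×10^4, f = 0.02248, h_f = 4.54 m ≈ 4.51 m ✓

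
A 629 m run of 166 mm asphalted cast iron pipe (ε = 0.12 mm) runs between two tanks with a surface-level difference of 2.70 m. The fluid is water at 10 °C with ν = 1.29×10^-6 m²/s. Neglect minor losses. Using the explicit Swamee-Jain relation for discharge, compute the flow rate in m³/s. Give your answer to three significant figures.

Swamee-Jain (Type II): Q = -0.965·√(gD⁵h_f/L)·ln[ε/(3.7D) + √(3.17ν²L/(gD³h_f))]
√(gD⁵h_f/L) = √(9.81·0.166⁵·2.70/629) = 0.002304
ε/(3.7D) = 1.95×10^-4; √(3.17ν²L/(gD³h_f)) = 1.65×10^-4
Q = -0.965·0.002304·ln(3.609×10^-4) = 0.01762 m³/s
Check: V = 0.814 m/s, Re = 1.05×10^5, f = 0.02122, h_f = 2.72 m ≈ 2.70 m ✓

Q ≈ 0.0176 m³/s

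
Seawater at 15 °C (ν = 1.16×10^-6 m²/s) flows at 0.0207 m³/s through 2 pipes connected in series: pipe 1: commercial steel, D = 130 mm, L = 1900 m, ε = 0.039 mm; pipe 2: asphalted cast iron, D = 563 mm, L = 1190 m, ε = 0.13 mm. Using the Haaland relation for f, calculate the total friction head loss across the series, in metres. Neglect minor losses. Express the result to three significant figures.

H ≈ 32.2 m

Pipe 1: V = 1.560 m/s, Re = 1.75×10^5, ε/D = 3.00×10^-4, f = 0.01778, h_1 = f(L/D)V²/2g = 32.22 m
Pipe 2: V = 0.08315 m/s, Re = 4.04×10^4, ε/D = 2.31×10^-4, f = 0.02236, h_2 = f(L/D)V²/2g = 0.01665 m
Series → Q common, losses add: H = Σh = 32.24 m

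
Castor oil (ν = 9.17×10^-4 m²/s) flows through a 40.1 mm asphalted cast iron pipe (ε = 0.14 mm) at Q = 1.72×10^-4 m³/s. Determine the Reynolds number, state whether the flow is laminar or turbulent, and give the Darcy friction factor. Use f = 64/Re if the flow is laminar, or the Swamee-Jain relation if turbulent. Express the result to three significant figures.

Re ≈ 5.96; laminar; f = 64/Re ≈ 10.7

V = 4Q/(πD²) = 0.1362 m/s
Re = VD/ν = 0.1362·0.0401/9.17×10^-4 = 5.96
Re < 2300 → laminar → f = 64/Re = 10.75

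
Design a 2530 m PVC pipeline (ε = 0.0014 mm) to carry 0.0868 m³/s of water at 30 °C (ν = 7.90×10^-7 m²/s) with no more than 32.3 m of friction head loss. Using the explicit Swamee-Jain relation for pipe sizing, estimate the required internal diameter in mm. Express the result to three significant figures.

Swamee-Jain (Type III): D = 0.66·[ε^1.25·(LQ²/(gh_f))^4.75 + ν·Q^9.4·(L/(gh_f))^5.2]^0.04
LQ²/(gh_f) = 0.06016; L/(gh_f) = 7.985
Term 1 = ε^1.25·(…)^4.75 = 7.66×10^-14; Term 2 = ν·Q^9.4·(…)^5.2 = 4.09×10^-12
D = 0.66·(7.66×10^-14 + 4.09×10^-12)^0.04 = 0.2314 m = 231 mm
Check: V = 2.06 m/s, Re = 6.05×10^5, f = 0.01277, h_f = 30.3 m ≈ 32.3 m ✓

D ≈ 231 mm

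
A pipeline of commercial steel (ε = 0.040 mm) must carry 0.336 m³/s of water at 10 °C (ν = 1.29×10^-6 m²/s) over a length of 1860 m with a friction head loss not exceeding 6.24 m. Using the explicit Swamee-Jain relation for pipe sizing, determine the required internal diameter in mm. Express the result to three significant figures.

Swamee-Jain (Type III): D = 0.66·[ε^1.25·(LQ²/(gh_f))^4.75 + ν·Q^9.4·(L/(gh_f))^5.2]^0.04
LQ²/(gh_f) = 3.430; L/(gh_f) = 30.39
Term 1 = ε^1.25·(…)^4.75 = 0.00111; Term 2 = ν·Q^9.4·(…)^5.2 = 0.00233
D = 0.66·(0.00111 + 0.00233)^0.04 = 0.5260 m = 526 mm
Check: V = 1.55 m/s, Re = 6.30×10^5, f = 0.01379, h_f = 5.94 m ≈ 6.24 m ✓

D ≈ 526 mm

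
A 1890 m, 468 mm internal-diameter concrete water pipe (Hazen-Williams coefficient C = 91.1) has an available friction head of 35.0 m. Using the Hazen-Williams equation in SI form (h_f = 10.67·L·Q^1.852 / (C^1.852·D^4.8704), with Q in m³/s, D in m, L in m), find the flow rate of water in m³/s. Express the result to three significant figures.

Rearranging: Q = [h_f·C^1.852·D^4.8704 / (10.67·L)]^(1/1.852)
Q = [35.0·91.1^1.852·0.468^4.8704 / (10.67·1890)]^0.540 = 0.3997 m³/s

Q ≈ 0.400 m³/s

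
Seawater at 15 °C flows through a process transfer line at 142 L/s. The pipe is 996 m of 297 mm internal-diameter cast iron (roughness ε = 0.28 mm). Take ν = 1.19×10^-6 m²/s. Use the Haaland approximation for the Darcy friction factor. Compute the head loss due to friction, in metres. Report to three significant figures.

V = 4Q/(πD²) = 4·0.142/(π·0.297²) = 2.050 m/s
Re = VD/ν = 2.050·0.297/1.19×10^-6 = 5.12×10^5 → turbulent
ε/D = 0.28/297 = 9.43×10^-4
Haaland: f = 0.01993
h_f = f(L/D)V²/(2g) = 0.01993·(996/0.297)·2.050²/(2·9.81) = 14.31 m

h_f ≈ 14.3 m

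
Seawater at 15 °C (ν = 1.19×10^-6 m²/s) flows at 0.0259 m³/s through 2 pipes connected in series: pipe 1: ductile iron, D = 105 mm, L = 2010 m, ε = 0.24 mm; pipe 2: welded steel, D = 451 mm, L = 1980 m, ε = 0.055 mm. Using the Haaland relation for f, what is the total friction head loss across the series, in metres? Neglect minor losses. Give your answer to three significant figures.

Pipe 1: V = 2.991 m/s, Re = 2.64×10^5, ε/D = 0.00229, f = 0.02487, h_1 = f(L/D)V²/2g = 217.1 m
Pipe 2: V = 0.1621 m/s, Re = 6.14×10^4, ε/D = 1.22×10^-4, f = 0.02018, h_2 = f(L/D)V²/2g = 0.1187 m
Series → Q common, losses add: H = Σh = 217.2 m

H ≈ 217 m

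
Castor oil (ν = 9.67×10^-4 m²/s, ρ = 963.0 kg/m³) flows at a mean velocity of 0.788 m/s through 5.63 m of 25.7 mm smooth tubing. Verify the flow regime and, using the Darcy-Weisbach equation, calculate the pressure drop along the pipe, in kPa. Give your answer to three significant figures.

Re = VD/ν = 0.788·0.02570/9.67×10^-4 = 20.9 → laminar (Re < 2300)
f = 64/Re = 3.056
h_f = f(L/D)V²/(2g) = 3.056·(5.63/0.02570)·0.788²/(2·9.81) = 21.19 m
Δp = ρg·h_f = 963.0·9.81·21.19 = 200.2 kPa

Δp ≈ 200 kPa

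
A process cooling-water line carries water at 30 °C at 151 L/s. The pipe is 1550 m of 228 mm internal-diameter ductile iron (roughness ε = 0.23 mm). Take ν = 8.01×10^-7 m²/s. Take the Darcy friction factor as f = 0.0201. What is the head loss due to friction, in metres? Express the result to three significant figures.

h_f ≈ 95.3 m

V = 4Q/(πD²) = 4·0.151/(π·0.228²) = 3.698 m/s
h_f = f(L/D)V²/(2g) = 0.02010·(1550/0.228)·3.698²/(2·9.81) = 95.26 m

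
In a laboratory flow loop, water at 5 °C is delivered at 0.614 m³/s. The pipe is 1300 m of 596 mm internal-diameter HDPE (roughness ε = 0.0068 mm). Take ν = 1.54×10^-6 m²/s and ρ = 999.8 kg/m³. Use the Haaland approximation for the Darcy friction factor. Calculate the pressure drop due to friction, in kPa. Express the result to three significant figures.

V = 4Q/(πD²) = 4·0.614/(π·0.596²) = 2.201 m/s
Re = VD/ν = 2.201·0.596/1.54×10^-6 = 8.52×10^5 → turbulent
ε/D = 0.0068/596 = 1.14×10^-5
Haaland: f = 0.01209
h_f = f(L/D)V²/(2g) = 0.01209·(1300/0.596)·2.201²/(2·9.81) = 6.511 m
Δp = ρg·h_f = 999.8·9.81·6.511 = 63.86 kPa

Δp ≈ 63.9 kPa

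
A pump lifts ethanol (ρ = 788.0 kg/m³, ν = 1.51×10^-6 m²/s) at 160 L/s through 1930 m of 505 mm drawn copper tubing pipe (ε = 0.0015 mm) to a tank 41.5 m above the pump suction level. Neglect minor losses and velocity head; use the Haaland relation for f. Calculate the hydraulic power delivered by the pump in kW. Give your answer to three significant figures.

V = 4Q/(πD²) = 0.7988 m/s; Re = 2.67×10^5; ε/D = 2.97×10^-6; f = 0.01468
h_f = f(L/D)V²/2g = 1.825 m
Total head H = z + h_f = 41.5 + 1.825 = 43.32 m
P_hyd = ρgQH = 788.0·9.81·0.160·43.32 = 53.59 kW

P_hyd ≈ 53.6 kW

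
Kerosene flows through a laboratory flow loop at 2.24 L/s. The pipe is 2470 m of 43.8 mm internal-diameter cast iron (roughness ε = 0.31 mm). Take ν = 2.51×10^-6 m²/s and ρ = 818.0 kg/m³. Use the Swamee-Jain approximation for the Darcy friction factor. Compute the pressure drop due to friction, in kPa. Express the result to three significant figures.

Δp ≈ 1890 kPa

V = 4Q/(πD²) = 4·0.00224/(π·0.0438²) = 1.487 m/s
Re = VD/ν = 1.487·0.0438/2.51×10^-6 = 2.59×10^4 → turbulent
ε/D = 0.31/43.8 = 0.00708
Swamee-Jain: f = 0.03704
h_f = f(L/D)V²/(2g) = 0.03704·(2470/0.0438)·1.487²/(2·9.81) = 235.3 m
Δp = ρg·h_f = 818.0·9.81·235.3 = 1888 kPa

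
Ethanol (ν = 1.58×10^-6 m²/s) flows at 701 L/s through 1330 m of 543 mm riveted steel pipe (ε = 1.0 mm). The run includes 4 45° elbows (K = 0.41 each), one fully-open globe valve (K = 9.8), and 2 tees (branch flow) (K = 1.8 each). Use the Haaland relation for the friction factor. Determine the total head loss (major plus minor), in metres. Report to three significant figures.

V = 4Q/(πD²) = 3.027 m/s; V²/2g = 0.4670 m
Re = 1.04×10^6, ε/D = 0.00184 → f = 0.02313 (Haaland)
Major: h_f = f(L/D)·V²/2g = 0.02313·2449·0.4670 = 26.46 m
Minor: ΣK = 15.0; h_m = ΣK·V²/2g = 7.024 m
Total H_L = 26.46 + 7.024 = 33.48 m

H_L ≈ 33.5 m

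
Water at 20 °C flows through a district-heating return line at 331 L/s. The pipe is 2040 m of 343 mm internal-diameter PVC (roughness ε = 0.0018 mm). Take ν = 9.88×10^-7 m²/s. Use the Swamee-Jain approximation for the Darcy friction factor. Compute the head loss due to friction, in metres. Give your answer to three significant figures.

h_f ≈ 44.1 m

V = 4Q/(πD²) = 4·0.331/(π·0.343²) = 3.582 m/s
Re = VD/ν = 3.582·0.343/9.88×10^-7 = 1.24×10^6 → turbulent
ε/D = 0.0018/343 = 5.25×10^-6
Swamee-Jain: f = 0.01134
h_f = f(L/D)V²/(2g) = 0.01134·(2040/0.343)·3.582²/(2·9.81) = 44.12 m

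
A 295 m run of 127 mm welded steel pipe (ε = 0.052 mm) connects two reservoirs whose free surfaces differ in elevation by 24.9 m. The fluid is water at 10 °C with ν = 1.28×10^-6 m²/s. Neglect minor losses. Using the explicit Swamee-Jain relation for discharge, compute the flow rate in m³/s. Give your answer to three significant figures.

Q ≈ 0.0439 m³/s

Swamee-Jain (Type II): Q = -0.965·√(gD⁵h_f/L)·ln[ε/(3.7D) + √(3.17ν²L/(gD³h_f))]
√(gD⁵h_f/L) = √(9.81·0.127⁵·24.9/295) = 0.005230
ε/(3.7D) = 1.11×10^-4; √(3.17ν²L/(gD³h_f)) = 5.53×10^-5
Q = -0.965·0.005230·ln(1.660×10^-4) = 0.04393 m³/s
Check: V = 3.47 m/s, Re = 3.44×10^5, f = 0.01760, h_f = 25.1 m ≈ 24.9 m ✓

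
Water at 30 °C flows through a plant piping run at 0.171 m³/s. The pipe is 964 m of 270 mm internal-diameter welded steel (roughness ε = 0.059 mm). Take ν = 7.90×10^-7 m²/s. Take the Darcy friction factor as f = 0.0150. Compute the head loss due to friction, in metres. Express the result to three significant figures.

V = 4Q/(πD²) = 4·0.171/(π·0.270²) = 2.987 m/s
h_f = f(L/D)V²/(2g) = 0.01500·(964/0.270)·2.987²/(2·9.81) = 24.35 m

h_f ≈ 24.3 m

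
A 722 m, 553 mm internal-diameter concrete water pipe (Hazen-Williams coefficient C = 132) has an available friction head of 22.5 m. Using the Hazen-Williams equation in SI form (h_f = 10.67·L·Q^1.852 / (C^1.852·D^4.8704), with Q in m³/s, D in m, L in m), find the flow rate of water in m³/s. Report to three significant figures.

Rearranging: Q = [h_f·C^1.852·D^4.8704 / (10.67·L)]^(1/1.852)
Q = [22.5·132^1.852·0.553^4.8704 / (10.67·722)]^0.540 = 1.190 m³/s

Q ≈ 1.19 m³/s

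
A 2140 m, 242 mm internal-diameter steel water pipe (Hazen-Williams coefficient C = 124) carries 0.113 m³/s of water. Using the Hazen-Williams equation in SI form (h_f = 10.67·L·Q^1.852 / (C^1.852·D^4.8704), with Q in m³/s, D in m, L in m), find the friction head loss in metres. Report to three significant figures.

h_f ≈ 53.6 m

h_f = 10.67·2140·0.113^1.852 / (124^1.852·0.242^4.8704) = 53.57 m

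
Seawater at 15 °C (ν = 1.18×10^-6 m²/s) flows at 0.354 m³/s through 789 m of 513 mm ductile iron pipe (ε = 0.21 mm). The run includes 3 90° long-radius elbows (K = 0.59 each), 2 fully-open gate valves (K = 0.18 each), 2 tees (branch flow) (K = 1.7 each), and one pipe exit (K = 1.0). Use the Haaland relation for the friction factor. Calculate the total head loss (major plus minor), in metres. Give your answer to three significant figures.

V = 4Q/(πD²) = 1.713 m/s; V²/2g = 0.1495 m
Re = 7.45×10^5, ε/D = 4.09×10^-4 → f = 0.01668 (Haaland)
Major: h_f = f(L/D)·V²/2g = 0.01668·1538·0.1495 = 3.835 m
Minor: ΣK = 6.53; h_m = ΣK·V²/2g = 0.9763 m
Total H_L = 3.835 + 0.9763 = 4.811 m

H_L ≈ 4.81 m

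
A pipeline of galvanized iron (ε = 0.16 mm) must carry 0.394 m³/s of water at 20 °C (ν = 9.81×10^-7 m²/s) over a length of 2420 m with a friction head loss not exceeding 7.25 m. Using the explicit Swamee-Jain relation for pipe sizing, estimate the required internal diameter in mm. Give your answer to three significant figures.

Swamee-Jain (Type III): D = 0.66·[ε^1.25·(LQ²/(gh_f))^4.75 + ν·Q^9.4·(L/(gh_f))^5.2]^0.04
LQ²/(gh_f) = 5.282; L/(gh_f) = 34.03
Term 1 = ε^1.25·(…)^4.75 = 0.0488; Term 2 = ν·Q^9.4·(…)^5.2 = 0.0143
D = 0.66·(0.0488 + 0.0143)^0.04 = 0.5909 m = 591 mm
Check: V = 1.44 m/s, Re = 8.65×10^5, f = 0.01560, h_f = 6.72 m ≈ 7.25 m ✓

D ≈ 591 mm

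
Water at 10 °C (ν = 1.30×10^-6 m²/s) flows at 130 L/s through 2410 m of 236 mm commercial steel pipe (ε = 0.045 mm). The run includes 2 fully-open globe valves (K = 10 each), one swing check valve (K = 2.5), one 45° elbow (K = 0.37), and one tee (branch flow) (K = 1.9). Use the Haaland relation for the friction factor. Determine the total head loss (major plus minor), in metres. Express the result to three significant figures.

V = 4Q/(πD²) = 2.972 m/s; V²/2g = 0.4502 m
Re = 5.40×10^5, ε/D = 1.91×10^-4 → f = 0.01511 (Haaland)
Major: h_f = f(L/D)·V²/2g = 0.01511·10212·0.4502 = 69.44 m
Minor: ΣK = 24.8; h_m = ΣK·V²/2g = 11.15 m
Total H_L = 69.44 + 11.15 = 80.59 m

H_L ≈ 80.6 m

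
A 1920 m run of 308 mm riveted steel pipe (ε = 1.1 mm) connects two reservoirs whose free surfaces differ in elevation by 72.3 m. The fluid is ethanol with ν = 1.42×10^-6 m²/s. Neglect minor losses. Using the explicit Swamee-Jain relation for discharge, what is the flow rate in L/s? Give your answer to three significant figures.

Swamee-Jain (Type II): Q = -0.965·√(gD⁵h_f/L)·ln[ε/(3.7D) + √(3.17ν²L/(gD³h_f))]
√(gD⁵h_f/L) = √(9.81·0.308⁵·72.3/1920) = 0.03200
ε/(3.7D) = 9.65×10^-4; √(3.17ν²L/(gD³h_f)) = 2.43×10^-5
Q = -0.965·0.03200·ln(9.896×10^-4) = 0.2136 m³/s
Check: V = 2.87 m/s, Re = 6.22×10^5, f = 0.02778, h_f = 72.6 m ≈ 72.3 m ✓

Q ≈ 214 L/s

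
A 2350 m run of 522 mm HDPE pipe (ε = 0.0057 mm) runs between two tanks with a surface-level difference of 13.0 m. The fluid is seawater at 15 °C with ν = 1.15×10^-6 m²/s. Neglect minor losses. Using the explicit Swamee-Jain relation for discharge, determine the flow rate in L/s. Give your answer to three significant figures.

Q ≈ 467 L/s

Swamee-Jain (Type II): Q = -0.965·√(gD⁵h_f/L)·ln[ε/(3.7D) + √(3.17ν²L/(gD³h_f))]
√(gD⁵h_f/L) = √(9.81·0.522⁵·13.0/2350) = 0.04586
ε/(3.7D) = 2.95×10^-6; √(3.17ν²L/(gD³h_f)) = 2.33×10^-5
Q = -0.965·0.04586·ln(2.626×10^-5) = 0.4668 m³/s
Check: V = 2.18 m/s, Re = 9.90×10^5, f = 0.01189, h_f = 13.0 m ≈ 13.0 m ✓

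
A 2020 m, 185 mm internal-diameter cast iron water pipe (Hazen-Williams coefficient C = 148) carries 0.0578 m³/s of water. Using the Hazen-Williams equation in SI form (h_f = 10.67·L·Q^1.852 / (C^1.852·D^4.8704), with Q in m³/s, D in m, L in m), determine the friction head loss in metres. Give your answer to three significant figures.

h_f = 10.67·2020·0.0578^1.852 / (148^1.852·0.185^4.8704) = 38.94 m

h_f ≈ 38.9 m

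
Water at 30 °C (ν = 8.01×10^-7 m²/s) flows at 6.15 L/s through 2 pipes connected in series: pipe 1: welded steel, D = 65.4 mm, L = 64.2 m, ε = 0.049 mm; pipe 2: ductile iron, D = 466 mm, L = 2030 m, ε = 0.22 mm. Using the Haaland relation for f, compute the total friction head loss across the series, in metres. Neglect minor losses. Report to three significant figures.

H ≈ 3.41 m

Pipe 1: V = 1.831 m/s, Re = 1.49×10^5, ε/D = 7.49×10^-4, f = 0.02028, h_1 = f(L/D)V²/2g = 3.401 m
Pipe 2: V = 0.03606 m/s, Re = 2.10×10^4, ε/D = 4.72×10^-4, f = 0.02632, h_2 = f(L/D)V²/2g = 0.007599 m
Series → Q common, losses add: H = Σh = 3.409 m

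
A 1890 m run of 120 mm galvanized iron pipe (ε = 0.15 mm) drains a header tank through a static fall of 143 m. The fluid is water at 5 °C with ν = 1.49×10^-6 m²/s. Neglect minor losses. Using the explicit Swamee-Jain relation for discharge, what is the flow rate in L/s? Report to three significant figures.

Q ≈ 32.3 L/s

Swamee-Jain (Type II): Q = -0.965·√(gD⁵h_f/L)·ln[ε/(3.7D) + √(3.17ν²L/(gD³h_f))]
√(gD⁵h_f/L) = √(9.81·0.120⁵·143/1890) = 0.004298
ε/(3.7D) = 3.38×10^-4; √(3.17ν²L/(gD³h_f)) = 7.41×10^-5
Q = -0.965·0.004298·ln(4.119×10^-4) = 0.03233 m³/s
Check: V = 2.86 m/s, Re = 2.30×10^5, f = 0.02197, h_f = 144 m ≈ 143 m ✓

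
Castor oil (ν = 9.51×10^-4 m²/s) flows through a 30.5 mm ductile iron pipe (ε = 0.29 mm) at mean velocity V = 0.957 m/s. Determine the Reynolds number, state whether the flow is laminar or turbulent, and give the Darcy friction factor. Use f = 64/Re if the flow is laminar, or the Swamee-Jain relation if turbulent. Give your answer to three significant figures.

Re ≈ 30.7; laminar; f = 64/Re ≈ 2.09

Re = VD/ν = 0.9570·0.0305/9.51×10^-4 = 30.7
Re < 2300 → laminar → f = 64/Re = 2.085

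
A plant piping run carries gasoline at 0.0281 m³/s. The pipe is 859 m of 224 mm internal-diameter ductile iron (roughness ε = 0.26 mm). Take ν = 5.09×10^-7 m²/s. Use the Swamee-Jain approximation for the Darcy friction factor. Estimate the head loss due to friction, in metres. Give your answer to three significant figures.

h_f ≈ 2.12 m

V = 4Q/(πD²) = 4·0.0281/(π·0.224²) = 0.7131 m/s
Re = VD/ν = 0.7131·0.224/5.09×10^-7 = 3.14×10^5 → turbulent
ε/D = 0.26/224 = 0.00116
Swamee-Jain: f = 0.02135
h_f = f(L/D)V²/(2g) = 0.02135·(859/0.224)·0.7131²/(2·9.81) = 2.122 m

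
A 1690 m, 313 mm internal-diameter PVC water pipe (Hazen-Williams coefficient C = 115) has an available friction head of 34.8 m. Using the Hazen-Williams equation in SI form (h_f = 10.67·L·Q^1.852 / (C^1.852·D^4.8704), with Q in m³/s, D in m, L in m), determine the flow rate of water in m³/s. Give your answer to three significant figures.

Rearranging: Q = [h_f·C^1.852·D^4.8704 / (10.67·L)]^(1/1.852)
Q = [34.8·115^1.852·0.313^4.8704 / (10.67·1690)]^0.540 = 0.1855 m³/s

Q ≈ 0.186 m³/s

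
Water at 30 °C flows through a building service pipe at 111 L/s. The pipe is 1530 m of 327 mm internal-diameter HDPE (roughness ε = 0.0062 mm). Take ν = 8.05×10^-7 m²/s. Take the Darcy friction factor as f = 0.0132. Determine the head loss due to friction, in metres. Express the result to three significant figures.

V = 4Q/(πD²) = 4·0.111/(π·0.327²) = 1.322 m/s
h_f = f(L/D)V²/(2g) = 0.01320·(1530/0.327)·1.322²/(2·9.81) = 5.499 m

h_f ≈ 5.50 m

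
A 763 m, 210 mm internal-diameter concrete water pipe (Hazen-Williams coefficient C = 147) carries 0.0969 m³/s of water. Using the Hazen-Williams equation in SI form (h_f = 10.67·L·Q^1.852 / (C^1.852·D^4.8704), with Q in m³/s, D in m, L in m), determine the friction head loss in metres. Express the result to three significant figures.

h_f ≈ 20.9 m

h_f = 10.67·763·0.0969^1.852 / (147^1.852·0.210^4.8704) = 20.92 m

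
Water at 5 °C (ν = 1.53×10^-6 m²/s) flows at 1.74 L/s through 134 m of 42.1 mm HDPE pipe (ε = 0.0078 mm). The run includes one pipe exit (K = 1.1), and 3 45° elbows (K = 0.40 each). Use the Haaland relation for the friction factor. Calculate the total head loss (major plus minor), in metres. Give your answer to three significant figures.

H_L ≈ 6.01 m

V = 4Q/(πD²) = 1.250 m/s; V²/2g = 0.07963 m
Re = 3.44×10^4, ε/D = 1.85×10^-4 → f = 0.02301 (Haaland)
Major: h_f = f(L/D)·V²/2g = 0.02301·3183·0.07963 = 5.832 m
Minor: ΣK = 2.30; h_m = ΣK·V²/2g = 0.1832 m
Total H_L = 5.832 + 0.1832 = 6.015 m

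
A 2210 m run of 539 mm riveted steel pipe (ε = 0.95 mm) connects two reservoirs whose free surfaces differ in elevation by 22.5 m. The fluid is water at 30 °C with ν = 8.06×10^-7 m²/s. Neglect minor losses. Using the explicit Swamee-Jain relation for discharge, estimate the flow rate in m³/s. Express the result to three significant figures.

Q ≈ 0.496 m³/s

Swamee-Jain (Type II): Q = -0.965·√(gD⁵h_f/L)·ln[ε/(3.7D) + √(3.17ν²L/(gD³h_f))]
√(gD⁵h_f/L) = √(9.81·0.539⁵·22.5/2210) = 0.06741
ε/(3.7D) = 4.76×10^-4; √(3.17ν²L/(gD³h_f)) = 1.15×10^-5
Q = -0.965·0.06741·ln(4.878×10^-4) = 0.4960 m³/s
Check: V = 2.17 m/s, Re = 1.45×10^6, f = 0.02285, h_f = 22.6 m ≈ 22.5 m ✓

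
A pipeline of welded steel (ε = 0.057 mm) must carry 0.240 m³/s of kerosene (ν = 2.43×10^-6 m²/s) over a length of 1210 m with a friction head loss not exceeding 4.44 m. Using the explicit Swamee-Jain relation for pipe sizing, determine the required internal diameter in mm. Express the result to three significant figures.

Swamee-Jain (Type III): D = 0.66·[ε^1.25·(LQ²/(gh_f))^4.75 + ν·Q^9.4·(L/(gh_f))^5.2]^0.04
LQ²/(gh_f) = 1.600; L/(gh_f) = 27.78
Term 1 = ε^1.25·(…)^4.75 = 4.62×10^-5; Term 2 = ν·Q^9.4·(…)^5.2 = 1.17×10^-4
D = 0.66·(4.62×10^-5 + 1.17×10^-4)^0.04 = 0.4656 m = 466 mm
Check: V = 1.41 m/s, Re = 2.70×10^5, f = 0.01587, h_f = 4.18 m ≈ 4.44 m ✓

D ≈ 466 mm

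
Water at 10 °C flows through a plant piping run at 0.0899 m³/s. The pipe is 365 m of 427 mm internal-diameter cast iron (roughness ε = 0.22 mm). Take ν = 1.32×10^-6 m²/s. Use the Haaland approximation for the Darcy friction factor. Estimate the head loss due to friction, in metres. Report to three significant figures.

V = 4Q/(πD²) = 4·0.0899/(π·0.427²) = 0.6278 m/s
Re = VD/ν = 0.6278·0.427/1.32×10^-6 = 2.03×10^5 → turbulent
ε/D = 0.22/427 = 5.15×10^-4
Haaland: f = 0.01869
h_f = f(L/D)V²/(2g) = 0.01869·(365/0.427)·0.6278²/(2·9.81) = 0.3210 m

h_f ≈ 0.321 m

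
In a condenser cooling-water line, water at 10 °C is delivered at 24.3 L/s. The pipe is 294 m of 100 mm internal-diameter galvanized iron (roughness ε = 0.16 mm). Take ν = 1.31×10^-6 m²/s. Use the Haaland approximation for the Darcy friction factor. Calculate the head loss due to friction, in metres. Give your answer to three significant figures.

V = 4Q/(πD²) = 4·0.0243/(π·0.100²) = 3.094 m/s
Re = VD/ν = 3.094·0.100/1.31×10^-6 = 2.36×10^5 → turbulent
ε/D = 0.16/100 = 0.00160
Haaland: f = 0.02291
h_f = f(L/D)V²/(2g) = 0.02291·(294/0.100)·3.094²/(2·9.81) = 32.87 m

h_f ≈ 32.9 m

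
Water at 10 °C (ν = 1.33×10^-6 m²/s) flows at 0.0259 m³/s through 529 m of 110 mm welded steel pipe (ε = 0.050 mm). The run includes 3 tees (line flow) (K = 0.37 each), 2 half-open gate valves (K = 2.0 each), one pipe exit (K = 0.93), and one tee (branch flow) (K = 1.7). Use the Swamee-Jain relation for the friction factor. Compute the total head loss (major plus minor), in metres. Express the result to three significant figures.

V = 4Q/(πD²) = 2.725 m/s; V²/2g = 0.3786 m
Re = 2.25×10^5, ε/D = 4.55×10^-4 → f = 0.01849 (Swamee-Jain)
Major: h_f = f(L/D)·V²/2g = 0.01849·4809·0.3786 = 33.66 m
Minor: ΣK = 7.74; h_m = ΣK·V²/2g = 2.930 m
Total H_L = 33.66 + 2.930 = 36.59 m

H_L ≈ 36.6 m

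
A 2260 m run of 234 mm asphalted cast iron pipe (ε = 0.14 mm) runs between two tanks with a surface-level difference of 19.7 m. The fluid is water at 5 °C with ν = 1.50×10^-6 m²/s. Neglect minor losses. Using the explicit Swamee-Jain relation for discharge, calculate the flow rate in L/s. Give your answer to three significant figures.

Swamee-Jain (Type II): Q = -0.965·√(gD⁵h_f/L)·ln[ε/(3.7D) + √(3.17ν²L/(gD³h_f))]
√(gD⁵h_f/L) = √(9.81·0.234⁵·19.7/2260) = 0.007746
ε/(3.7D) = 1.62×10^-4; √(3.17ν²L/(gD³h_f)) = 8.07×10^-5
Q = -0.965·0.007746·ln(2.424×10^-4) = 0.06222 m³/s
Check: V = 1.45 m/s, Re = 2.26×10^5, f = 0.01925, h_f = 19.8 m ≈ 19.7 m ✓

Q ≈ 62.2 L/s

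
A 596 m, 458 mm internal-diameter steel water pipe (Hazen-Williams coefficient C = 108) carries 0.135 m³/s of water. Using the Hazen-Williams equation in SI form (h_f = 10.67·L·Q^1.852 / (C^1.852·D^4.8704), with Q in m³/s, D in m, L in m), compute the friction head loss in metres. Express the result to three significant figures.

h_f = 10.67·596·0.135^1.852 / (108^1.852·0.458^4.8704) = 1.198 m

h_f ≈ 1.20 m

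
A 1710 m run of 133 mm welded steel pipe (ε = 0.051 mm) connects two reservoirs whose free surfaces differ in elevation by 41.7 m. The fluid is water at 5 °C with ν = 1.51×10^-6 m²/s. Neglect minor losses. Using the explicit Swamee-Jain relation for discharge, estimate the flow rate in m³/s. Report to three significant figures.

Swamee-Jain (Type II): Q = -0.965·√(gD⁵h_f/L)·ln[ε/(3.7D) + √(3.17ν²L/(gD³h_f))]
√(gD⁵h_f/L) = √(9.81·0.133⁵·41.7/1710) = 0.003155
ε/(3.7D) = 1.04×10^-4; √(3.17ν²L/(gD³h_f)) = 1.13×10^-4
Q = -0.965·0.003155·ln(2.170×10^-4) = 0.02569 m³/s
Check: V = 1.85 m/s, Re = 1.63×10^5, f = 0.01870, h_f = 41.9 m ≈ 41.7 m ✓

Q ≈ 0.0257 m³/s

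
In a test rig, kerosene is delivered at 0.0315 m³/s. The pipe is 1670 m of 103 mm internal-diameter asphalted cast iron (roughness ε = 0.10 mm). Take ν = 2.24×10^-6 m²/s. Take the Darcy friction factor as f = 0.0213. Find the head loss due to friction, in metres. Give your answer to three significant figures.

h_f ≈ 252 m

V = 4Q/(πD²) = 4·0.0315/(π·0.103²) = 3.780 m/s
h_f = f(L/D)V²/(2g) = 0.02130·(1670/0.103)·3.780²/(2·9.81) = 251.6 m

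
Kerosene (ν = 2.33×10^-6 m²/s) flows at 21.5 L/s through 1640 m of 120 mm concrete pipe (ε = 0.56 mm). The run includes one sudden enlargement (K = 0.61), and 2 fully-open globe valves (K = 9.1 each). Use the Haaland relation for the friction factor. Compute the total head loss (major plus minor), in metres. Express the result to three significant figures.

H_L ≈ 80.8 m

V = 4Q/(πD²) = 1.901 m/s; V²/2g = 0.1842 m
Re = 9.79×10^4, ε/D = 0.00467 → f = 0.03071 (Haaland)
Major: h_f = f(L/D)·V²/2g = 0.03071·13667·0.1842 = 77.30 m
Minor: ΣK = 18.8; h_m = ΣK·V²/2g = 3.465 m
Total H_L = 77.30 + 3.465 = 80.77 m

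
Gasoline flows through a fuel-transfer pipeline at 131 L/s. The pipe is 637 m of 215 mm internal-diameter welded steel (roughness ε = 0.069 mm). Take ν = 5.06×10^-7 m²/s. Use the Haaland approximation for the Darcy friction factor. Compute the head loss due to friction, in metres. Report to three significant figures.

h_f ≈ 30.6 m

V = 4Q/(πD²) = 4·0.131/(π·0.215²) = 3.608 m/s
Re = VD/ν = 3.608·0.215/5.06×10^-7 = 1.53×10^6 → turbulent
ε/D = 0.069/215 = 3.21×10^-4
Haaland: f = 0.01559
h_f = f(L/D)V²/(2g) = 0.01559·(637/0.215)·3.608²/(2·9.81) = 30.65 m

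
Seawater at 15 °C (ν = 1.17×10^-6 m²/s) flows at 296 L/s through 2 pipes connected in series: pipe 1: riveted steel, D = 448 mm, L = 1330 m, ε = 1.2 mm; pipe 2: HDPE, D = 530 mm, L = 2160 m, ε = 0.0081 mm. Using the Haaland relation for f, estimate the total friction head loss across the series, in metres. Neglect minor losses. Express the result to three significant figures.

Pipe 1: V = 1.878 m/s, Re = 7.19×10^5, ε/D = 0.00268, f = 0.02559, h_1 = f(L/D)V²/2g = 13.65 m
Pipe 2: V = 1.342 m/s, Re = 6.08×10^5, ε/D = 1.53×10^-5, f = 0.01282, h_2 = f(L/D)V²/2g = 4.794 m
Series → Q common, losses add: H = Σh = 18.45 m

H ≈ 18.4 m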